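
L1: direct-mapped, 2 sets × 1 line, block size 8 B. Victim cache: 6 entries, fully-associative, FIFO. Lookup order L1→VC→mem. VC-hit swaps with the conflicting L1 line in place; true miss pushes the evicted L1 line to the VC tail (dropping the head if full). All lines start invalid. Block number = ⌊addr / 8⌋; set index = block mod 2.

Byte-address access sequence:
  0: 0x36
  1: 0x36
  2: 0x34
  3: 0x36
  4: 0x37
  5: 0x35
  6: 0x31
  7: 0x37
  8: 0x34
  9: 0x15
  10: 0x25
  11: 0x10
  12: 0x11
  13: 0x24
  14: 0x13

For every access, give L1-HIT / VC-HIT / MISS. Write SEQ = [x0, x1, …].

  [0] addr=0x36 blk=6 s=0: MISS | VC []
  [1] addr=0x36 blk=6 s=0: L1-HIT | VC []
  [2] addr=0x34 blk=6 s=0: L1-HIT | VC []
  [3] addr=0x36 blk=6 s=0: L1-HIT | VC []
  [4] addr=0x37 blk=6 s=0: L1-HIT | VC []
  [5] addr=0x35 blk=6 s=0: L1-HIT | VC []
  [6] addr=0x31 blk=6 s=0: L1-HIT | VC []
  [7] addr=0x37 blk=6 s=0: L1-HIT | VC []
  [8] addr=0x34 blk=6 s=0: L1-HIT | VC []
  [9] addr=0x15 blk=2 s=0: MISS | VC [6]
  [10] addr=0x25 blk=4 s=0: MISS | VC [6, 2]
  [11] addr=0x10 blk=2 s=0: VC-HIT | VC [6, 4]
  [12] addr=0x11 blk=2 s=0: L1-HIT | VC [6, 4]
  [13] addr=0x24 blk=4 s=0: VC-HIT | VC [6, 2]
  [14] addr=0x13 blk=2 s=0: VC-HIT | VC [6, 4]

SEQ = [MISS, L1-HIT, L1-HIT, L1-HIT, L1-HIT, L1-HIT, L1-HIT, L1-HIT, L1-HIT, MISS, MISS, VC-HIT, L1-HIT, VC-HIT, VC-HIT]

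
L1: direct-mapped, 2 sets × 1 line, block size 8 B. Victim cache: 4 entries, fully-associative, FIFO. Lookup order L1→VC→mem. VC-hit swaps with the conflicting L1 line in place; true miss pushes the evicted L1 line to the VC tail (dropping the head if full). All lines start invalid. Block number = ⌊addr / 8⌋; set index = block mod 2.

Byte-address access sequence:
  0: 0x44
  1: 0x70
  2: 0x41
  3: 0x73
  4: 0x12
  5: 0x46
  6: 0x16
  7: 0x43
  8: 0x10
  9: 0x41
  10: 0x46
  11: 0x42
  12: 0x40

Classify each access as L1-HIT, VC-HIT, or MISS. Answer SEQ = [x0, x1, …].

0: 0x44 (blk 8, set 0) → MISS  vc=[]
1: 0x70 (blk 14, set 0) → MISS  vc=[8]
2: 0x41 (blk 8, set 0) → VC-HIT  vc=[14]
3: 0x73 (blk 14, set 0) → VC-HIT  vc=[8]
4: 0x12 (blk 2, set 0) → MISS  vc=[8, 14]
5: 0x46 (blk 8, set 0) → VC-HIT  vc=[2, 14]
6: 0x16 (blk 2, set 0) → VC-HIT  vc=[8, 14]
7: 0x43 (blk 8, set 0) → VC-HIT  vc=[2, 14]
8: 0x10 (blk 2, set 0) → VC-HIT  vc=[8, 14]
9: 0x41 (blk 8, set 0) → VC-HIT  vc=[2, 14]
10: 0x46 (blk 8, set 0) → L1-HIT  vc=[2, 14]
11: 0x42 (blk 8, set 0) → L1-HIT  vc=[2, 14]
12: 0x40 (blk 8, set 0) → L1-HIT  vc=[2, 14]

SEQ = [MISS, MISS, VC-HIT, VC-HIT, MISS, VC-HIT, VC-HIT, VC-HIT, VC-HIT, VC-HIT, L1-HIT, L1-HIT, L1-HIT]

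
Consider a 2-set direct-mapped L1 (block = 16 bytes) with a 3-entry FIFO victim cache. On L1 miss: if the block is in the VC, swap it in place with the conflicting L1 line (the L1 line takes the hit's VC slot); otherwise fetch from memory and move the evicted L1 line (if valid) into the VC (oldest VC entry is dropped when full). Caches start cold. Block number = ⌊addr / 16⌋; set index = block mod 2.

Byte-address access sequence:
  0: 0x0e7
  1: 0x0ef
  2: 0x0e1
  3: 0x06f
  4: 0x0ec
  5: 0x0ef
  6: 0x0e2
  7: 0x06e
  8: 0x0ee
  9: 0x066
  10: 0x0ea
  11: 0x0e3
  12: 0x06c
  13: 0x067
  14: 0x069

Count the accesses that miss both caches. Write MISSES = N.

  [0] addr=0xe7 blk=14 s=0: MISS | VC []
  [1] addr=0xef blk=14 s=0: L1-HIT | VC []
  [2] addr=0xe1 blk=14 s=0: L1-HIT | VC []
  [3] addr=0x6f blk=6 s=0: MISS | VC [14]
  [4] addr=0xec blk=14 s=0: VC-HIT | VC [6]
  [5] addr=0xef blk=14 s=0: L1-HIT | VC [6]
  [6] addr=0xe2 blk=14 s=0: L1-HIT | VC [6]
  [7] addr=0x6e blk=6 s=0: VC-HIT | VC [14]
  [8] addr=0xee blk=14 s=0: VC-HIT | VC [6]
  [9] addr=0x66 blk=6 s=0: VC-HIT | VC [14]
  [10] addr=0xea blk=14 s=0: VC-HIT | VC [6]
  [11] addr=0xe3 blk=14 s=0: L1-HIT | VC [6]
  [12] addr=0x6c blk=6 s=0: VC-HIT | VC [14]
  [13] addr=0x67 blk=6 s=0: L1-HIT | VC [14]
  [14] addr=0x69 blk=6 s=0: L1-HIT | VC [14]

MISSES = 2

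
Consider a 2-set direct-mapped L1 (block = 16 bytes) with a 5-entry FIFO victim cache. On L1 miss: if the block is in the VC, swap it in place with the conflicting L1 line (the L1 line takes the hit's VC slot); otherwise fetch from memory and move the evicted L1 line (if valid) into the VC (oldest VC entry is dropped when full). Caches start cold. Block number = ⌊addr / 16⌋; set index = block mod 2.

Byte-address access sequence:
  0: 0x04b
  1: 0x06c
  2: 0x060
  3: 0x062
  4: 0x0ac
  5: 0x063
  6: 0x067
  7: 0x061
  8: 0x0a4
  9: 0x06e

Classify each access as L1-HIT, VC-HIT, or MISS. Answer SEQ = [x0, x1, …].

#0 0x4b→b4/s0 MISS; vc=[]
#1 0x6c→b6/s0 MISS; vc=[4]
#2 0x60→b6/s0 L1-HIT; vc=[4]
#3 0x62→b6/s0 L1-HIT; vc=[4]
#4 0xac→b10/s0 MISS; vc=[4,6]
#5 0x63→b6/s0 VC-HIT; vc=[4,10]
#6 0x67→b6/s0 L1-HIT; vc=[4,10]
#7 0x61→b6/s0 L1-HIT; vc=[4,10]
#8 0xa4→b10/s0 VC-HIT; vc=[4,6]
#9 0x6e→b6/s0 VC-HIT; vc=[4,10]

SEQ = [MISS, MISS, L1-HIT, L1-HIT, MISS, VC-HIT, L1-HIT, L1-HIT, VC-HIT, VC-HIT]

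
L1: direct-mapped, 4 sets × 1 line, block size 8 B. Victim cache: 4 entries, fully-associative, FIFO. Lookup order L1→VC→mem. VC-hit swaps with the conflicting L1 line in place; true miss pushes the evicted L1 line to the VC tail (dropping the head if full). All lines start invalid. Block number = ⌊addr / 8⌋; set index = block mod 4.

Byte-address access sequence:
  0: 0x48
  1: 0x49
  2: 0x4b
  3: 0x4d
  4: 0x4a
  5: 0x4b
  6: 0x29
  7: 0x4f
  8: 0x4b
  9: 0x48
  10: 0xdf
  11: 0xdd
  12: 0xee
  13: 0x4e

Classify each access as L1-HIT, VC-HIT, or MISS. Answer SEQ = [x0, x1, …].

SEQ = [MISS, L1-HIT, L1-HIT, L1-HIT, L1-HIT, L1-HIT, MISS, VC-HIT, L1-HIT, L1-HIT, MISS, L1-HIT, MISS, VC-HIT]

0: 0x48 (blk 9, set 1) → MISS  vc=[]
1: 0x49 (blk 9, set 1) → L1-HIT  vc=[]
2: 0x4b (blk 9, set 1) → L1-HIT  vc=[]
3: 0x4d (blk 9, set 1) → L1-HIT  vc=[]
4: 0x4a (blk 9, set 1) → L1-HIT  vc=[]
5: 0x4b (blk 9, set 1) → L1-HIT  vc=[]
6: 0x29 (blk 5, set 1) → MISS  vc=[9]
7: 0x4f (blk 9, set 1) → VC-HIT  vc=[5]
8: 0x4b (blk 9, set 1) → L1-HIT  vc=[5]
9: 0x48 (blk 9, set 1) → L1-HIT  vc=[5]
10: 0xdf (blk 27, set 3) → MISS  vc=[5]
11: 0xdd (blk 27, set 3) → L1-HIT  vc=[5]
12: 0xee (blk 29, set 1) → MISS  vc=[5, 9]
13: 0x4e (blk 9, set 1) → VC-HIT  vc=[5, 29]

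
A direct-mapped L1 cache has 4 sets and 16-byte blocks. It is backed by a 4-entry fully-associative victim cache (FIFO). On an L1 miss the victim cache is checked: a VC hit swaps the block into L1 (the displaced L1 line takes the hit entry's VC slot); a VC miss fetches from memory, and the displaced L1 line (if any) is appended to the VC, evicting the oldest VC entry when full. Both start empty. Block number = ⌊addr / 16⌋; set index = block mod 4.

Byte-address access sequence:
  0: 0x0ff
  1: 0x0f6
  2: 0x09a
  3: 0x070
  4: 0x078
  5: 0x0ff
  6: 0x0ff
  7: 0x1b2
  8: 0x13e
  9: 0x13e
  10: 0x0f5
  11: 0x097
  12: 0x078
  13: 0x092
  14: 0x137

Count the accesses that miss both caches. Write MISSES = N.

MISSES = 5

  [0] addr=0xff blk=15 s=3: MISS | VC []
  [1] addr=0xf6 blk=15 s=3: L1-HIT | VC []
  [2] addr=0x9a blk=9 s=1: MISS | VC []
  [3] addr=0x70 blk=7 s=3: MISS | VC [15]
  [4] addr=0x78 blk=7 s=3: L1-HIT | VC [15]
  [5] addr=0xff blk=15 s=3: VC-HIT | VC [7]
  [6] addr=0xff blk=15 s=3: L1-HIT | VC [7]
  [7] addr=0x1b2 blk=27 s=3: MISS | VC [7, 15]
  [8] addr=0x13e blk=19 s=3: MISS | VC [7, 15, 27]
  [9] addr=0x13e blk=19 s=3: L1-HIT | VC [7, 15, 27]
  [10] addr=0xf5 blk=15 s=3: VC-HIT | VC [7, 19, 27]
  [11] addr=0x97 blk=9 s=1: L1-HIT | VC [7, 19, 27]
  [12] addr=0x78 blk=7 s=3: VC-HIT | VC [15, 19, 27]
  [13] addr=0x92 blk=9 s=1: L1-HIT | VC [15, 19, 27]
  [14] addr=0x137 blk=19 s=3: VC-HIT | VC [15, 7, 27]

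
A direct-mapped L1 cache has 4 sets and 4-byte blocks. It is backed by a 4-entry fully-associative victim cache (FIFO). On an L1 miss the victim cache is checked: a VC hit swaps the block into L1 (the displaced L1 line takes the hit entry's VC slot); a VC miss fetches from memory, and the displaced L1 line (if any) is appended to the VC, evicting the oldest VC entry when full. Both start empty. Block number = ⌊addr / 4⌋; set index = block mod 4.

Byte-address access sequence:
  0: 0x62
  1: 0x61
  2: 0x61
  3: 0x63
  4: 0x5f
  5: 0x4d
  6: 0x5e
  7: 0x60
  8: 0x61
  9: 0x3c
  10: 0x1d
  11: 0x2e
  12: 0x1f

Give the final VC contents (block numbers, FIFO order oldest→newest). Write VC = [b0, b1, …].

VC = [19, 23, 15, 11]

  [0] addr=0x62 blk=24 s=0: MISS | VC []
  [1] addr=0x61 blk=24 s=0: L1-HIT | VC []
  [2] addr=0x61 blk=24 s=0: L1-HIT | VC []
  [3] addr=0x63 blk=24 s=0: L1-HIT | VC []
  [4] addr=0x5f blk=23 s=3: MISS | VC []
  [5] addr=0x4d blk=19 s=3: MISS | VC [23]
  [6] addr=0x5e blk=23 s=3: VC-HIT | VC [19]
  [7] addr=0x60 blk=24 s=0: L1-HIT | VC [19]
  [8] addr=0x61 blk=24 s=0: L1-HIT | VC [19]
  [9] addr=0x3c blk=15 s=3: MISS | VC [19, 23]
  [10] addr=0x1d blk=7 s=3: MISS | VC [19, 23, 15]
  [11] addr=0x2e blk=11 s=3: MISS | VC [19, 23, 15, 7]
  [12] addr=0x1f blk=7 s=3: VC-HIT | VC [19, 23, 15, 11]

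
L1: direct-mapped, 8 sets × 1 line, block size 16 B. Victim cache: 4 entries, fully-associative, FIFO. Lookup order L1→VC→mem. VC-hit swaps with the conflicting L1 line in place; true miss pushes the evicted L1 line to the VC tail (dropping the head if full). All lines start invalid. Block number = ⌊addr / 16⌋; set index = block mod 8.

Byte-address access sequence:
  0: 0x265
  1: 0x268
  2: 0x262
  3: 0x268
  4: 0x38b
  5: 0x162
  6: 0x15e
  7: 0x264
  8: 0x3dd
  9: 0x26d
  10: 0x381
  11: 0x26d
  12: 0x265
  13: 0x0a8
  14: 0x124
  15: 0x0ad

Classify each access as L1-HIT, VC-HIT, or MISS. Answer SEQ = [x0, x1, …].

#0 0x265→b38/s6 MISS; vc=[]
#1 0x268→b38/s6 L1-HIT; vc=[]
#2 0x262→b38/s6 L1-HIT; vc=[]
#3 0x268→b38/s6 L1-HIT; vc=[]
#4 0x38b→b56/s0 MISS; vc=[]
#5 0x162→b22/s6 MISS; vc=[38]
#6 0x15e→b21/s5 MISS; vc=[38]
#7 0x264→b38/s6 VC-HIT; vc=[22]
#8 0x3dd→b61/s5 MISS; vc=[22,21]
#9 0x26d→b38/s6 L1-HIT; vc=[22,21]
#10 0x381→b56/s0 L1-HIT; vc=[22,21]
#11 0x26d→b38/s6 L1-HIT; vc=[22,21]
#12 0x265→b38/s6 L1-HIT; vc=[22,21]
#13 0xa8→b10/s2 MISS; vc=[22,21]
#14 0x124→b18/s2 MISS; vc=[22,21,10]
#15 0xad→b10/s2 VC-HIT; vc=[22,21,18]

SEQ = [MISS, L1-HIT, L1-HIT, L1-HIT, MISS, MISS, MISS, VC-HIT, MISS, L1-HIT, L1-HIT, L1-HIT, L1-HIT, MISS, MISS, VC-HIT]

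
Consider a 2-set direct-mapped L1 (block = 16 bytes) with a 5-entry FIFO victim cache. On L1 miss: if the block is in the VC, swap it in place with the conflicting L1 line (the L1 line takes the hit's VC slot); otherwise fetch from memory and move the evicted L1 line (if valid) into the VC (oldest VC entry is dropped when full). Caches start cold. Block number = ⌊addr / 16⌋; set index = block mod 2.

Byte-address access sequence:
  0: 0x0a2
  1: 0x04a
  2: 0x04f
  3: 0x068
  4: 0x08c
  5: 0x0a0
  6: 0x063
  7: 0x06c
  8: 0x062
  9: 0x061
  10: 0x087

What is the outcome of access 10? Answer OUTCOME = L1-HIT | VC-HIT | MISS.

OUTCOME = VC-HIT

  [0] addr=0xa2 blk=10 s=0: MISS | VC []
  [1] addr=0x4a blk=4 s=0: MISS | VC [10]
  [2] addr=0x4f blk=4 s=0: L1-HIT | VC [10]
  [3] addr=0x68 blk=6 s=0: MISS | VC [10, 4]
  [4] addr=0x8c blk=8 s=0: MISS | VC [10, 4, 6]
  [5] addr=0xa0 blk=10 s=0: VC-HIT | VC [8, 4, 6]
  [6] addr=0x63 blk=6 s=0: VC-HIT | VC [8, 4, 10]
  [7] addr=0x6c blk=6 s=0: L1-HIT | VC [8, 4, 10]
  [8] addr=0x62 blk=6 s=0: L1-HIT | VC [8, 4, 10]
  [9] addr=0x61 blk=6 s=0: L1-HIT | VC [8, 4, 10]
  [10] addr=0x87 blk=8 s=0: VC-HIT | VC [6, 4, 10]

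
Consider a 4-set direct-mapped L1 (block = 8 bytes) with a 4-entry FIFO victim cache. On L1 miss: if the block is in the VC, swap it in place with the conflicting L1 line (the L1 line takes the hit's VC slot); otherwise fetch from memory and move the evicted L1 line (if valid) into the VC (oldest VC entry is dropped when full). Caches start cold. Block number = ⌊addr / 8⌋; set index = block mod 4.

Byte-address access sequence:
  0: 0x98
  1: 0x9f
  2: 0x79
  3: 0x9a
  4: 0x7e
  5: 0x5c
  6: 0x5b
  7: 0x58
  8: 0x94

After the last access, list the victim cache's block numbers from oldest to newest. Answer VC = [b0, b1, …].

VC = [19, 15]

  [0] addr=0x98 blk=19 s=3: MISS | VC []
  [1] addr=0x9f blk=19 s=3: L1-HIT | VC []
  [2] addr=0x79 blk=15 s=3: MISS | VC [19]
  [3] addr=0x9a blk=19 s=3: VC-HIT | VC [15]
  [4] addr=0x7e blk=15 s=3: VC-HIT | VC [19]
  [5] addr=0x5c blk=11 s=3: MISS | VC [19, 15]
  [6] addr=0x5b blk=11 s=3: L1-HIT | VC [19, 15]
  [7] addr=0x58 blk=11 s=3: L1-HIT | VC [19, 15]
  [8] addr=0x94 blk=18 s=2: MISS | VC [19, 15]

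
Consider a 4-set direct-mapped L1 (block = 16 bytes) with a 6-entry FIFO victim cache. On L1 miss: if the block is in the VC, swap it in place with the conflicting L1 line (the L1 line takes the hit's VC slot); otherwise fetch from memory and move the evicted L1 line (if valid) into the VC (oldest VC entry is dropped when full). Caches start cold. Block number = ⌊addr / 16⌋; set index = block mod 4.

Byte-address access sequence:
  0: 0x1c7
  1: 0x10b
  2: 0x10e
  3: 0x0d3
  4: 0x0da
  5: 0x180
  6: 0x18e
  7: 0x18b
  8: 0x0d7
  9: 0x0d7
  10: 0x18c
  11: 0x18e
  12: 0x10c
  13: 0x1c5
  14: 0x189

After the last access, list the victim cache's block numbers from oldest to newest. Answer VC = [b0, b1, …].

VC = [16, 28]

  [0] addr=0x1c7 blk=28 s=0: MISS | VC []
  [1] addr=0x10b blk=16 s=0: MISS | VC [28]
  [2] addr=0x10e blk=16 s=0: L1-HIT | VC [28]
  [3] addr=0xd3 blk=13 s=1: MISS | VC [28]
  [4] addr=0xda blk=13 s=1: L1-HIT | VC [28]
  [5] addr=0x180 blk=24 s=0: MISS | VC [28, 16]
  [6] addr=0x18e blk=24 s=0: L1-HIT | VC [28, 16]
  [7] addr=0x18b blk=24 s=0: L1-HIT | VC [28, 16]
  [8] addr=0xd7 blk=13 s=1: L1-HIT | VC [28, 16]
  [9] addr=0xd7 blk=13 s=1: L1-HIT | VC [28, 16]
  [10] addr=0x18c blk=24 s=0: L1-HIT | VC [28, 16]
  [11] addr=0x18e blk=24 s=0: L1-HIT | VC [28, 16]
  [12] addr=0x10c blk=16 s=0: VC-HIT | VC [28, 24]
  [13] addr=0x1c5 blk=28 s=0: VC-HIT | VC [16, 24]
  [14] addr=0x189 blk=24 s=0: VC-HIT | VC [16, 28]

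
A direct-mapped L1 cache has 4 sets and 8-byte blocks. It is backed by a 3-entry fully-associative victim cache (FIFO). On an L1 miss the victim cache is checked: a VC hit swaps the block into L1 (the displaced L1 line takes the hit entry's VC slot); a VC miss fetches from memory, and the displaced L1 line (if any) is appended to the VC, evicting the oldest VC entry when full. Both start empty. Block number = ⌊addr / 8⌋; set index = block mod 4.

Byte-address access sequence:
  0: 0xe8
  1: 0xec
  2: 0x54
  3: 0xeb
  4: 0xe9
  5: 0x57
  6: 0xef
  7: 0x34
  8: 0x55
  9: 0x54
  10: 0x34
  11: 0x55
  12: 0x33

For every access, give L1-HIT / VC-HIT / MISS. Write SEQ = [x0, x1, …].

SEQ = [MISS, L1-HIT, MISS, L1-HIT, L1-HIT, L1-HIT, L1-HIT, MISS, VC-HIT, L1-HIT, VC-HIT, VC-HIT, VC-HIT]

#0 0xe8→b29/s1 MISS; vc=[]
#1 0xec→b29/s1 L1-HIT; vc=[]
#2 0x54→b10/s2 MISS; vc=[]
#3 0xeb→b29/s1 L1-HIT; vc=[]
#4 0xe9→b29/s1 L1-HIT; vc=[]
#5 0x57→b10/s2 L1-HIT; vc=[]
#6 0xef→b29/s1 L1-HIT; vc=[]
#7 0x34→b6/s2 MISS; vc=[10]
#8 0x55→b10/s2 VC-HIT; vc=[6]
#9 0x54→b10/s2 L1-HIT; vc=[6]
#10 0x34→b6/s2 VC-HIT; vc=[10]
#11 0x55→b10/s2 VC-HIT; vc=[6]
#12 0x33→b6/s2 VC-HIT; vc=[10]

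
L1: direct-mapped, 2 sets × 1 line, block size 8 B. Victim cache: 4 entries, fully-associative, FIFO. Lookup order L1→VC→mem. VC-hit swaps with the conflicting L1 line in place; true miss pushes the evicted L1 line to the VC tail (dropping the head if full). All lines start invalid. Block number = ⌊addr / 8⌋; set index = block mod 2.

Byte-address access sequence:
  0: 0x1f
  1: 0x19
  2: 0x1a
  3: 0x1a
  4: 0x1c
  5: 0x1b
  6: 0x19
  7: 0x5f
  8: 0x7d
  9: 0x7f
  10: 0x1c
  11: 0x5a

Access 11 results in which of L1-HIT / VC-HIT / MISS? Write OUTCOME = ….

OUTCOME = VC-HIT

  [0] addr=0x1f blk=3 s=1: MISS | VC []
  [1] addr=0x19 blk=3 s=1: L1-HIT | VC []
  [2] addr=0x1a blk=3 s=1: L1-HIT | VC []
  [3] addr=0x1a blk=3 s=1: L1-HIT | VC []
  [4] addr=0x1c blk=3 s=1: L1-HIT | VC []
  [5] addr=0x1b blk=3 s=1: L1-HIT | VC []
  [6] addr=0x19 blk=3 s=1: L1-HIT | VC []
  [7] addr=0x5f blk=11 s=1: MISS | VC [3]
  [8] addr=0x7d blk=15 s=1: MISS | VC [3, 11]
  [9] addr=0x7f blk=15 s=1: L1-HIT | VC [3, 11]
  [10] addr=0x1c blk=3 s=1: VC-HIT | VC [15, 11]
  [11] addr=0x5a blk=11 s=1: VC-HIT | VC [15, 3]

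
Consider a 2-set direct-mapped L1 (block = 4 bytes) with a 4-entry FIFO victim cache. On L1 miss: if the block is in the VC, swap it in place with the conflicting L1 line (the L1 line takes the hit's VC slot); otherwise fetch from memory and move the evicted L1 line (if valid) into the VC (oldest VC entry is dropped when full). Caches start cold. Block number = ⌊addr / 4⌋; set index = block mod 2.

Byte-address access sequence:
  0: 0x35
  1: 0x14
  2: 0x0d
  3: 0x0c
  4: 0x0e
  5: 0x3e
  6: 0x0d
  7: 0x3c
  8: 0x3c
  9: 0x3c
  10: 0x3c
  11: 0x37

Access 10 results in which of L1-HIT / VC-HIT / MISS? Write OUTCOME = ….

  [0] addr=0x35 blk=13 s=1: MISS | VC []
  [1] addr=0x14 blk=5 s=1: MISS | VC [13]
  [2] addr=0xd blk=3 s=1: MISS | VC [13, 5]
  [3] addr=0xc blk=3 s=1: L1-HIT | VC [13, 5]
  [4] addr=0xe blk=3 s=1: L1-HIT | VC [13, 5]
  [5] addr=0x3e blk=15 s=1: MISS | VC [13, 5, 3]
  [6] addr=0xd blk=3 s=1: VC-HIT | VC [13, 5, 15]
  [7] addr=0x3c blk=15 s=1: VC-HIT | VC [13, 5, 3]
  [8] addr=0x3c blk=15 s=1: L1-HIT | VC [13, 5, 3]
  [9] addr=0x3c blk=15 s=1: L1-HIT | VC [13, 5, 3]
  [10] addr=0x3c blk=15 s=1: L1-HIT | VC [13, 5, 3]
  [11] addr=0x37 blk=13 s=1: VC-HIT | VC [15, 5, 3]

OUTCOME = L1-HIT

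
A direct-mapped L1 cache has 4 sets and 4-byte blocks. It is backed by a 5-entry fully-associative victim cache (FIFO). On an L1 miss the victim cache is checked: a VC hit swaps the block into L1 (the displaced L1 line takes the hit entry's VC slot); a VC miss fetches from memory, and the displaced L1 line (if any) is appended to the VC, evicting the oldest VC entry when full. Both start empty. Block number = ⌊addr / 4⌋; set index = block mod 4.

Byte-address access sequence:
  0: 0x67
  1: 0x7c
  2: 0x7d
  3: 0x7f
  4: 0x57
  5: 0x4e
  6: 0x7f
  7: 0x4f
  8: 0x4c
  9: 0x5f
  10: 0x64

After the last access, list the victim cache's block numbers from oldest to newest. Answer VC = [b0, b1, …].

  [0] addr=0x67 blk=25 s=1: MISS | VC []
  [1] addr=0x7c blk=31 s=3: MISS | VC []
  [2] addr=0x7d blk=31 s=3: L1-HIT | VC []
  [3] addr=0x7f blk=31 s=3: L1-HIT | VC []
  [4] addr=0x57 blk=21 s=1: MISS | VC [25]
  [5] addr=0x4e blk=19 s=3: MISS | VC [25, 31]
  [6] addr=0x7f blk=31 s=3: VC-HIT | VC [25, 19]
  [7] addr=0x4f blk=19 s=3: VC-HIT | VC [25, 31]
  [8] addr=0x4c blk=19 s=3: L1-HIT | VC [25, 31]
  [9] addr=0x5f blk=23 s=3: MISS | VC [25, 31, 19]
  [10] addr=0x64 blk=25 s=1: VC-HIT | VC [21, 31, 19]

VC = [21, 31, 19]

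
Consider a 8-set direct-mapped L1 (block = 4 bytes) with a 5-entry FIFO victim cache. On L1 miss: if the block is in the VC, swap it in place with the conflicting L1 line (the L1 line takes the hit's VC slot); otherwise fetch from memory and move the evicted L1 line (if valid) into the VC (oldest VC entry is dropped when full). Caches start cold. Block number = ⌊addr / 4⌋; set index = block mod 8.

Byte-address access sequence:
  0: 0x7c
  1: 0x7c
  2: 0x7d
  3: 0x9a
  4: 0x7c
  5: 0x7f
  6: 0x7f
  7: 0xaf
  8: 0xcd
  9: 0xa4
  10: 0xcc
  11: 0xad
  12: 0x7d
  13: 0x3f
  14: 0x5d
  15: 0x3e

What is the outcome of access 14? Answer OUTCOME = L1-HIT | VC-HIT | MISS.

#0 0x7c→b31/s7 MISS; vc=[]
#1 0x7c→b31/s7 L1-HIT; vc=[]
#2 0x7d→b31/s7 L1-HIT; vc=[]
#3 0x9a→b38/s6 MISS; vc=[]
#4 0x7c→b31/s7 L1-HIT; vc=[]
#5 0x7f→b31/s7 L1-HIT; vc=[]
#6 0x7f→b31/s7 L1-HIT; vc=[]
#7 0xaf→b43/s3 MISS; vc=[]
#8 0xcd→b51/s3 MISS; vc=[43]
#9 0xa4→b41/s1 MISS; vc=[43]
#10 0xcc→b51/s3 L1-HIT; vc=[43]
#11 0xad→b43/s3 VC-HIT; vc=[51]
#12 0x7d→b31/s7 L1-HIT; vc=[51]
#13 0x3f→b15/s7 MISS; vc=[51,31]
#14 0x5d→b23/s7 MISS; vc=[51,31,15]
#15 0x3e→b15/s7 VC-HIT; vc=[51,31,23]

OUTCOME = MISS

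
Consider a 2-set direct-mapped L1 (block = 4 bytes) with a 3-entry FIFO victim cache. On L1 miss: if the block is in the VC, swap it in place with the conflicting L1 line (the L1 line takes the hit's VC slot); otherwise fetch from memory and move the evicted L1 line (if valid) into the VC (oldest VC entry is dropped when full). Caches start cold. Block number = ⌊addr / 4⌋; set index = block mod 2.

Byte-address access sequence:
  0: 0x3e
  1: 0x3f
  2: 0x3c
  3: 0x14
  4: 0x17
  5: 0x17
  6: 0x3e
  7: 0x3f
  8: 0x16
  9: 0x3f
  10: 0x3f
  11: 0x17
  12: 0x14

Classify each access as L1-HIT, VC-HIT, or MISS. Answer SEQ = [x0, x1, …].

#0 0x3e→b15/s1 MISS; vc=[]
#1 0x3f→b15/s1 L1-HIT; vc=[]
#2 0x3c→b15/s1 L1-HIT; vc=[]
#3 0x14→b5/s1 MISS; vc=[15]
#4 0x17→b5/s1 L1-HIT; vc=[15]
#5 0x17→b5/s1 L1-HIT; vc=[15]
#6 0x3e→b15/s1 VC-HIT; vc=[5]
#7 0x3f→b15/s1 L1-HIT; vc=[5]
#8 0x16→b5/s1 VC-HIT; vc=[15]
#9 0x3f→b15/s1 VC-HIT; vc=[5]
#10 0x3f→b15/s1 L1-HIT; vc=[5]
#11 0x17→b5/s1 VC-HIT; vc=[15]
#12 0x14→b5/s1 L1-HIT; vc=[15]

SEQ = [MISS, L1-HIT, L1-HIT, MISS, L1-HIT, L1-HIT, VC-HIT, L1-HIT, VC-HIT, VC-HIT, L1-HIT, VC-HIT, L1-HIT]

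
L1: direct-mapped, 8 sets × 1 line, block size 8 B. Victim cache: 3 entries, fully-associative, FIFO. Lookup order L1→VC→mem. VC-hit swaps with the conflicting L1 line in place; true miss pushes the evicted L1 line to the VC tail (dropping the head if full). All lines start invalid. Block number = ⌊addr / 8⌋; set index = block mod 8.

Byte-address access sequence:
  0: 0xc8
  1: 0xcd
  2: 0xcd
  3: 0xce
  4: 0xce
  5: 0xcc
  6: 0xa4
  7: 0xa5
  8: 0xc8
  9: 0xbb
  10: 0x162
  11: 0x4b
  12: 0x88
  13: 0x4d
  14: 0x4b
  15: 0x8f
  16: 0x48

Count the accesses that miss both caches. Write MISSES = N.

0: 0xc8 (blk 25, set 1) → MISS  vc=[]
1: 0xcd (blk 25, set 1) → L1-HIT  vc=[]
2: 0xcd (blk 25, set 1) → L1-HIT  vc=[]
3: 0xce (blk 25, set 1) → L1-HIT  vc=[]
4: 0xce (blk 25, set 1) → L1-HIT  vc=[]
5: 0xcc (blk 25, set 1) → L1-HIT  vc=[]
6: 0xa4 (blk 20, set 4) → MISS  vc=[]
7: 0xa5 (blk 20, set 4) → L1-HIT  vc=[]
8: 0xc8 (blk 25, set 1) → L1-HIT  vc=[]
9: 0xbb (blk 23, set 7) → MISS  vc=[]
10: 0x162 (blk 44, set 4) → MISS  vc=[20]
11: 0x4b (blk 9, set 1) → MISS  vc=[20, 25]
12: 0x88 (blk 17, set 1) → MISS  vc=[20, 25, 9]
13: 0x4d (blk 9, set 1) → VC-HIT  vc=[20, 25, 17]
14: 0x4b (blk 9, set 1) → L1-HIT  vc=[20, 25, 17]
15: 0x8f (blk 17, set 1) → VC-HIT  vc=[20, 25, 9]
16: 0x48 (blk 9, set 1) → VC-HIT  vc=[20, 25, 17]

MISSES = 6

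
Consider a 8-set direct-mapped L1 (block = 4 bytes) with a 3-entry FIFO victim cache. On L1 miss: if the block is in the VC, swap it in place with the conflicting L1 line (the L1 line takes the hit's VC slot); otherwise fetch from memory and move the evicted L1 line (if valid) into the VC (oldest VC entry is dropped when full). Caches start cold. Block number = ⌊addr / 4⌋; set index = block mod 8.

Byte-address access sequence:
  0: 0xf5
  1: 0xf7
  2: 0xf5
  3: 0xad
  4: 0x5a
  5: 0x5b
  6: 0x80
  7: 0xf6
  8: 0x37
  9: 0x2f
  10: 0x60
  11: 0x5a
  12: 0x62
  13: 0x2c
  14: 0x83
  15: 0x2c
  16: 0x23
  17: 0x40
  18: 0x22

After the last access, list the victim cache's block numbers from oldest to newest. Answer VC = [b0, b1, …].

#0 0xf5→b61/s5 MISS; vc=[]
#1 0xf7→b61/s5 L1-HIT; vc=[]
#2 0xf5→b61/s5 L1-HIT; vc=[]
#3 0xad→b43/s3 MISS; vc=[]
#4 0x5a→b22/s6 MISS; vc=[]
#5 0x5b→b22/s6 L1-HIT; vc=[]
#6 0x80→b32/s0 MISS; vc=[]
#7 0xf6→b61/s5 L1-HIT; vc=[]
#8 0x37→b13/s5 MISS; vc=[61]
#9 0x2f→b11/s3 MISS; vc=[61,43]
#10 0x60→b24/s0 MISS; vc=[61,43,32]
#11 0x5a→b22/s6 L1-HIT; vc=[61,43,32]
#12 0x62→b24/s0 L1-HIT; vc=[61,43,32]
#13 0x2c→b11/s3 L1-HIT; vc=[61,43,32]
#14 0x83→b32/s0 VC-HIT; vc=[61,43,24]
#15 0x2c→b11/s3 L1-HIT; vc=[61,43,24]
#16 0x23→b8/s0 MISS; vc=[43,24,32]
#17 0x40→b16/s0 MISS; vc=[24,32,8]
#18 0x22→b8/s0 VC-HIT; vc=[24,32,16]

VC = [24, 32, 16]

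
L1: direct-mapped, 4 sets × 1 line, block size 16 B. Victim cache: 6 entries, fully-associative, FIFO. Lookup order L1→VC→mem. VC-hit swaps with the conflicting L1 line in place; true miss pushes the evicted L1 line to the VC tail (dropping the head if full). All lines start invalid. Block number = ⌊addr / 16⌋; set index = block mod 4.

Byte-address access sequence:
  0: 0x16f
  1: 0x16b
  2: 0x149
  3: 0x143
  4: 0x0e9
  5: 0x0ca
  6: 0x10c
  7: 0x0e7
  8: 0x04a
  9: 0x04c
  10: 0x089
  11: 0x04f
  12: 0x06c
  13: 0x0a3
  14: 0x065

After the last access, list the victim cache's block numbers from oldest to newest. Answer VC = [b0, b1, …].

0: 0x16f (blk 22, set 2) → MISS  vc=[]
1: 0x16b (blk 22, set 2) → L1-HIT  vc=[]
2: 0x149 (blk 20, set 0) → MISS  vc=[]
3: 0x143 (blk 20, set 0) → L1-HIT  vc=[]
4: 0xe9 (blk 14, set 2) → MISS  vc=[22]
5: 0xca (blk 12, set 0) → MISS  vc=[22, 20]
6: 0x10c (blk 16, set 0) → MISS  vc=[22, 20, 12]
7: 0xe7 (blk 14, set 2) → L1-HIT  vc=[22, 20, 12]
8: 0x4a (blk 4, set 0) → MISS  vc=[22, 20, 12, 16]
9: 0x4c (blk 4, set 0) → L1-HIT  vc=[22, 20, 12, 16]
10: 0x89 (blk 8, set 0) → MISS  vc=[22, 20, 12, 16, 4]
11: 0x4f (blk 4, set 0) → VC-HIT  vc=[22, 20, 12, 16, 8]
12: 0x6c (blk 6, set 2) → MISS  vc=[22, 20, 12, 16, 8, 14]
13: 0xa3 (blk 10, set 2) → MISS  vc=[20, 12, 16, 8, 14, 6]
14: 0x65 (blk 6, set 2) → VC-HIT  vc=[20, 12, 16, 8, 14, 10]

VC = [20, 12, 16, 8, 14, 10]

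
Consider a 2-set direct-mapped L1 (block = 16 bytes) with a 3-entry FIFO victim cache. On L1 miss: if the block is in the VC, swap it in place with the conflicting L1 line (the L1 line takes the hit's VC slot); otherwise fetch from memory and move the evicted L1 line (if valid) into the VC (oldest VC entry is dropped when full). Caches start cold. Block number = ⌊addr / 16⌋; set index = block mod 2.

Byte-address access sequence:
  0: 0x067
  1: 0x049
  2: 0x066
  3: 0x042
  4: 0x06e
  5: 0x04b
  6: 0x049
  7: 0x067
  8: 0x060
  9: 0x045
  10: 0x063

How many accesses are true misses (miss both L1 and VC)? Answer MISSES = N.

MISSES = 2

0: 0x67 (blk 6, set 0) → MISS  vc=[]
1: 0x49 (blk 4, set 0) → MISS  vc=[6]
2: 0x66 (blk 6, set 0) → VC-HIT  vc=[4]
3: 0x42 (blk 4, set 0) → VC-HIT  vc=[6]
4: 0x6e (blk 6, set 0) → VC-HIT  vc=[4]
5: 0x4b (blk 4, set 0) → VC-HIT  vc=[6]
6: 0x49 (blk 4, set 0) → L1-HIT  vc=[6]
7: 0x67 (blk 6, set 0) → VC-HIT  vc=[4]
8: 0x60 (blk 6, set 0) → L1-HIT  vc=[4]
9: 0x45 (blk 4, set 0) → VC-HIT  vc=[6]
10: 0x63 (blk 6, set 0) → VC-HIT  vc=[4]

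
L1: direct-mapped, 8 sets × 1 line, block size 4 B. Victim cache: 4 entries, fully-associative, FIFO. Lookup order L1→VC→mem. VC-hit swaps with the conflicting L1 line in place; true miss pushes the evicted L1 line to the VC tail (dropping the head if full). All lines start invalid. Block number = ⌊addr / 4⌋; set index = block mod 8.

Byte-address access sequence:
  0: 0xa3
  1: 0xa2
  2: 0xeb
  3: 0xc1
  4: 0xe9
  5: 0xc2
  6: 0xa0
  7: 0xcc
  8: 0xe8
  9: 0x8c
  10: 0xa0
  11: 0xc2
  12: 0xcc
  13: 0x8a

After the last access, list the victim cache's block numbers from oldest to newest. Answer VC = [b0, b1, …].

  [0] addr=0xa3 blk=40 s=0: MISS | VC []
  [1] addr=0xa2 blk=40 s=0: L1-HIT | VC []
  [2] addr=0xeb blk=58 s=2: MISS | VC []
  [3] addr=0xc1 blk=48 s=0: MISS | VC [40]
  [4] addr=0xe9 blk=58 s=2: L1-HIT | VC [40]
  [5] addr=0xc2 blk=48 s=0: L1-HIT | VC [40]
  [6] addr=0xa0 blk=40 s=0: VC-HIT | VC [48]
  [7] addr=0xcc blk=51 s=3: MISS | VC [48]
  [8] addr=0xe8 blk=58 s=2: L1-HIT | VC [48]
  [9] addr=0x8c blk=35 s=3: MISS | VC [48, 51]
  [10] addr=0xa0 blk=40 s=0: L1-HIT | VC [48, 51]
  [11] addr=0xc2 blk=48 s=0: VC-HIT | VC [40, 51]
  [12] addr=0xcc blk=51 s=3: VC-HIT | VC [40, 35]
  [13] addr=0x8a blk=34 s=2: MISS | VC [40, 35, 58]

VC = [40, 35, 58]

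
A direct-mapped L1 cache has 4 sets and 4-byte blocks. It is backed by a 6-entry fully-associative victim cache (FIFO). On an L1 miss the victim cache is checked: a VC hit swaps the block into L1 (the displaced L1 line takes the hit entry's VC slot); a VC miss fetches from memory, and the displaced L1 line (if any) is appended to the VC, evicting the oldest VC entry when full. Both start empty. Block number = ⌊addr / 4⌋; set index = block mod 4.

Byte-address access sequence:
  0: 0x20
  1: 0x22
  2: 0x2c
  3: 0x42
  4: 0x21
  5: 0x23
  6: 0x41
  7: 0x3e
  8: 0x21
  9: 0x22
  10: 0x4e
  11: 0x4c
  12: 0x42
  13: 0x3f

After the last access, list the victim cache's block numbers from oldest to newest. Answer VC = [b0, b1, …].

0: 0x20 (blk 8, set 0) → MISS  vc=[]
1: 0x22 (blk 8, set 0) → L1-HIT  vc=[]
2: 0x2c (blk 11, set 3) → MISS  vc=[]
3: 0x42 (blk 16, set 0) → MISS  vc=[8]
4: 0x21 (blk 8, set 0) → VC-HIT  vc=[16]
5: 0x23 (blk 8, set 0) → L1-HIT  vc=[16]
6: 0x41 (blk 16, set 0) → VC-HIT  vc=[8]
7: 0x3e (blk 15, set 3) → MISS  vc=[8, 11]
8: 0x21 (blk 8, set 0) → VC-HIT  vc=[16, 11]
9: 0x22 (blk 8, set 0) → L1-HIT  vc=[16, 11]
10: 0x4e (blk 19, set 3) → MISS  vc=[16, 11, 15]
11: 0x4c (blk 19, set 3) → L1-HIT  vc=[16, 11, 15]
12: 0x42 (blk 16, set 0) → VC-HIT  vc=[8, 11, 15]
13: 0x3f (blk 15, set 3) → VC-HIT  vc=[8, 11, 19]

VC = [8, 11, 19]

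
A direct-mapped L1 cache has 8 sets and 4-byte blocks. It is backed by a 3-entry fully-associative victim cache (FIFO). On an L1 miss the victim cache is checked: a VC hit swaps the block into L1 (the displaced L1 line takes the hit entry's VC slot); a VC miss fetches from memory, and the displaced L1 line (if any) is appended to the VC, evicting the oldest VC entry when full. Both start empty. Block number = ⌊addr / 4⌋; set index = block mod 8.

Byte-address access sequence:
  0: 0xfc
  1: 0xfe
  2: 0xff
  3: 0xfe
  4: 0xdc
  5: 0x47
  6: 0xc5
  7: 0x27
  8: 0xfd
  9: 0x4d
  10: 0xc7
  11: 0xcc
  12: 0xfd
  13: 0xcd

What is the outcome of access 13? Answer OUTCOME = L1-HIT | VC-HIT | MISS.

OUTCOME = L1-HIT

0: 0xfc (blk 63, set 7) → MISS  vc=[]
1: 0xfe (blk 63, set 7) → L1-HIT  vc=[]
2: 0xff (blk 63, set 7) → L1-HIT  vc=[]
3: 0xfe (blk 63, set 7) → L1-HIT  vc=[]
4: 0xdc (blk 55, set 7) → MISS  vc=[63]
5: 0x47 (blk 17, set 1) → MISS  vc=[63]
6: 0xc5 (blk 49, set 1) → MISS  vc=[63, 17]
7: 0x27 (blk 9, set 1) → MISS  vc=[63, 17, 49]
8: 0xfd (blk 63, set 7) → VC-HIT  vc=[55, 17, 49]
9: 0x4d (blk 19, set 3) → MISS  vc=[55, 17, 49]
10: 0xc7 (blk 49, set 1) → VC-HIT  vc=[55, 17, 9]
11: 0xcc (blk 51, set 3) → MISS  vc=[17, 9, 19]
12: 0xfd (blk 63, set 7) → L1-HIT  vc=[17, 9, 19]
13: 0xcd (blk 51, set 3) → L1-HIT  vc=[17, 9, 19]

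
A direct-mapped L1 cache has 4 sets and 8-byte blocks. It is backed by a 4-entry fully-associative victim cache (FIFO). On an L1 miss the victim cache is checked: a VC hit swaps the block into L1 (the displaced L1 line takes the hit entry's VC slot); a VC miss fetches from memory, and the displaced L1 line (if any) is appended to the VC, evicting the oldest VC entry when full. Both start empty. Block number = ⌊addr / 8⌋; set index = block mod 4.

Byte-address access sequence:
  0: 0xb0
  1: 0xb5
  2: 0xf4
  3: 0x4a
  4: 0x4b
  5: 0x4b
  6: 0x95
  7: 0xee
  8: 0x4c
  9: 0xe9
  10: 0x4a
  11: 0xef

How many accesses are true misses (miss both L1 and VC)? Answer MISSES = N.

MISSES = 5

0: 0xb0 (blk 22, set 2) → MISS  vc=[]
1: 0xb5 (blk 22, set 2) → L1-HIT  vc=[]
2: 0xf4 (blk 30, set 2) → MISS  vc=[22]
3: 0x4a (blk 9, set 1) → MISS  vc=[22]
4: 0x4b (blk 9, set 1) → L1-HIT  vc=[22]
5: 0x4b (blk 9, set 1) → L1-HIT  vc=[22]
6: 0x95 (blk 18, set 2) → MISS  vc=[22, 30]
7: 0xee (blk 29, set 1) → MISS  vc=[22, 30, 9]
8: 0x4c (blk 9, set 1) → VC-HIT  vc=[22, 30, 29]
9: 0xe9 (blk 29, set 1) → VC-HIT  vc=[22, 30, 9]
10: 0x4a (blk 9, set 1) → VC-HIT  vc=[22, 30, 29]
11: 0xef (blk 29, set 1) → VC-HIT  vc=[22, 30, 9]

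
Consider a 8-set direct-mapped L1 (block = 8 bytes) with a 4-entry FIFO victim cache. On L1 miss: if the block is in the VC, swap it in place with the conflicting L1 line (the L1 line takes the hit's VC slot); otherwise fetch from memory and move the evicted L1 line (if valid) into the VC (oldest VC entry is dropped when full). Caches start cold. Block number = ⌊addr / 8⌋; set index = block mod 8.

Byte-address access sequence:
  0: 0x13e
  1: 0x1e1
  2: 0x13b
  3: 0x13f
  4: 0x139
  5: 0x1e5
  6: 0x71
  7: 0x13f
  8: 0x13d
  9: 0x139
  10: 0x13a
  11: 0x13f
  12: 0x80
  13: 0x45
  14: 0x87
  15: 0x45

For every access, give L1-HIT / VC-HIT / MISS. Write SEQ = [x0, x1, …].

#0 0x13e→b39/s7 MISS; vc=[]
#1 0x1e1→b60/s4 MISS; vc=[]
#2 0x13b→b39/s7 L1-HIT; vc=[]
#3 0x13f→b39/s7 L1-HIT; vc=[]
#4 0x139→b39/s7 L1-HIT; vc=[]
#5 0x1e5→b60/s4 L1-HIT; vc=[]
#6 0x71→b14/s6 MISS; vc=[]
#7 0x13f→b39/s7 L1-HIT; vc=[]
#8 0x13d→b39/s7 L1-HIT; vc=[]
#9 0x139→b39/s7 L1-HIT; vc=[]
#10 0x13a→b39/s7 L1-HIT; vc=[]
#11 0x13f→b39/s7 L1-HIT; vc=[]
#12 0x80→b16/s0 MISS; vc=[]
#13 0x45→b8/s0 MISS; vc=[16]
#14 0x87→b16/s0 VC-HIT; vc=[8]
#15 0x45→b8/s0 VC-HIT; vc=[16]

SEQ = [MISS, MISS, L1-HIT, L1-HIT, L1-HIT, L1-HIT, MISS, L1-HIT, L1-HIT, L1-HIT, L1-HIT, L1-HIT, MISS, MISS, VC-HIT, VC-HIT]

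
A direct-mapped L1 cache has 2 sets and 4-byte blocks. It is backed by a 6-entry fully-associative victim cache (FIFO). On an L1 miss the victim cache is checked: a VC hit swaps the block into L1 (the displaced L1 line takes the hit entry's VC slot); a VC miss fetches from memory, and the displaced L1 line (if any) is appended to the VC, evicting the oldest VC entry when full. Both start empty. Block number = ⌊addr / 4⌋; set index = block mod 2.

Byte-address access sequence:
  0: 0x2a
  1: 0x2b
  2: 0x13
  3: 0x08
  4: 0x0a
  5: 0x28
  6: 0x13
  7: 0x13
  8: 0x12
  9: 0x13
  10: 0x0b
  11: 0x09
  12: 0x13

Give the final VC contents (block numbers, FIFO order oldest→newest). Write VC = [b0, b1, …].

VC = [2, 10]

0: 0x2a (blk 10, set 0) → MISS  vc=[]
1: 0x2b (blk 10, set 0) → L1-HIT  vc=[]
2: 0x13 (blk 4, set 0) → MISS  vc=[10]
3: 0x8 (blk 2, set 0) → MISS  vc=[10, 4]
4: 0xa (blk 2, set 0) → L1-HIT  vc=[10, 4]
5: 0x28 (blk 10, set 0) → VC-HIT  vc=[2, 4]
6: 0x13 (blk 4, set 0) → VC-HIT  vc=[2, 10]
7: 0x13 (blk 4, set 0) → L1-HIT  vc=[2, 10]
8: 0x12 (blk 4, set 0) → L1-HIT  vc=[2, 10]
9: 0x13 (blk 4, set 0) → L1-HIT  vc=[2, 10]
10: 0xb (blk 2, set 0) → VC-HIT  vc=[4, 10]
11: 0x9 (blk 2, set 0) → L1-HIT  vc=[4, 10]
12: 0x13 (blk 4, set 0) → VC-HIT  vc=[2, 10]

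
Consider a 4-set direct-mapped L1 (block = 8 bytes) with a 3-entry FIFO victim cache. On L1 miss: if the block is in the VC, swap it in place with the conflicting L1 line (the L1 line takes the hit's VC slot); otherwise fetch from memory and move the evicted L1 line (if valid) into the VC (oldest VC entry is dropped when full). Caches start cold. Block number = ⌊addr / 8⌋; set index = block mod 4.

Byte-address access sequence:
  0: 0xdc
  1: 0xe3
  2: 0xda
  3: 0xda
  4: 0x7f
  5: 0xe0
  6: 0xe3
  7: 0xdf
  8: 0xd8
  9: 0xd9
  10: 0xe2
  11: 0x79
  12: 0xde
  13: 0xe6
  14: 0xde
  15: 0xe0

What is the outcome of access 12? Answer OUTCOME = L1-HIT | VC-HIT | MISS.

0: 0xdc (blk 27, set 3) → MISS  vc=[]
1: 0xe3 (blk 28, set 0) → MISS  vc=[]
2: 0xda (blk 27, set 3) → L1-HIT  vc=[]
3: 0xda (blk 27, set 3) → L1-HIT  vc=[]
4: 0x7f (blk 15, set 3) → MISS  vc=[27]
5: 0xe0 (blk 28, set 0) → L1-HIT  vc=[27]
6: 0xe3 (blk 28, set 0) → L1-HIT  vc=[27]
7: 0xdf (blk 27, set 3) → VC-HIT  vc=[15]
8: 0xd8 (blk 27, set 3) → L1-HIT  vc=[15]
9: 0xd9 (blk 27, set 3) → L1-HIT  vc=[15]
10: 0xe2 (blk 28, set 0) → L1-HIT  vc=[15]
11: 0x79 (blk 15, set 3) → VC-HIT  vc=[27]
12: 0xde (blk 27, set 3) → VC-HIT  vc=[15]
13: 0xe6 (blk 28, set 0) → L1-HIT  vc=[15]
14: 0xde (blk 27, set 3) → L1-HIT  vc=[15]
15: 0xe0 (blk 28, set 0) → L1-HIT  vc=[15]

OUTCOME = VC-HIT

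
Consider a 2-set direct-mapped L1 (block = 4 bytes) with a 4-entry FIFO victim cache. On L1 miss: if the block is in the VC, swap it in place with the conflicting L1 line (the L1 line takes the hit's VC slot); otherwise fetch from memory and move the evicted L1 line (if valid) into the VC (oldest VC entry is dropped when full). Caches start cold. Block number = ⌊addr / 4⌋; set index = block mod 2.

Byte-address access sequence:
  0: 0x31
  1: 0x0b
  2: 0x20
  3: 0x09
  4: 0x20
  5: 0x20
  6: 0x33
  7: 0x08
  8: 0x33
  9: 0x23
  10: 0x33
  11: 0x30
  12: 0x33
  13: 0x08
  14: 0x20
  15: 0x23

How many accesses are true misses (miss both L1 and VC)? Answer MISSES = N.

  [0] addr=0x31 blk=12 s=0: MISS | VC []
  [1] addr=0xb blk=2 s=0: MISS | VC [12]
  [2] addr=0x20 blk=8 s=0: MISS | VC [12, 2]
  [3] addr=0x9 blk=2 s=0: VC-HIT | VC [12, 8]
  [4] addr=0x20 blk=8 s=0: VC-HIT | VC [12, 2]
  [5] addr=0x20 blk=8 s=0: L1-HIT | VC [12, 2]
  [6] addr=0x33 blk=12 s=0: VC-HIT | VC [8, 2]
  [7] addr=0x8 blk=2 s=0: VC-HIT | VC [8, 12]
  [8] addr=0x33 blk=12 s=0: VC-HIT | VC [8, 2]
  [9] addr=0x23 blk=8 s=0: VC-HIT | VC [12, 2]
  [10] addr=0x33 blk=12 s=0: VC-HIT | VC [8, 2]
  [11] addr=0x30 blk=12 s=0: L1-HIT | VC [8, 2]
  [12] addr=0x33 blk=12 s=0: L1-HIT | VC [8, 2]
  [13] addr=0x8 blk=2 s=0: VC-HIT | VC [8, 12]
  [14] addr=0x20 blk=8 s=0: VC-HIT | VC [2, 12]
  [15] addr=0x23 blk=8 s=0: L1-HIT | VC [2, 12]

MISSES = 3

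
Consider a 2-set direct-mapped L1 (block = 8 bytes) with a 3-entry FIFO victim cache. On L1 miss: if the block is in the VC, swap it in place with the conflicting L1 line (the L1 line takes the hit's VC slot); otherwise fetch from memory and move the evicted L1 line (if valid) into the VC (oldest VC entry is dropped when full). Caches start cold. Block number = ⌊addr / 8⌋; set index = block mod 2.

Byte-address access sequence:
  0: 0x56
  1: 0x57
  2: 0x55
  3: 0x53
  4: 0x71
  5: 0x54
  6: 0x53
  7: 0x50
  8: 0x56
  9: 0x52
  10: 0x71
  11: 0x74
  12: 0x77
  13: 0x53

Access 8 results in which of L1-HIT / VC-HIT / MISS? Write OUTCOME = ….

  [0] addr=0x56 blk=10 s=0: MISS | VC []
  [1] addr=0x57 blk=10 s=0: L1-HIT | VC []
  [2] addr=0x55 blk=10 s=0: L1-HIT | VC []
  [3] addr=0x53 blk=10 s=0: L1-HIT | VC []
  [4] addr=0x71 blk=14 s=0: MISS | VC [10]
  [5] addr=0x54 blk=10 s=0: VC-HIT | VC [14]
  [6] addr=0x53 blk=10 s=0: L1-HIT | VC [14]
  [7] addr=0x50 blk=10 s=0: L1-HIT | VC [14]
  [8] addr=0x56 blk=10 s=0: L1-HIT | VC [14]
  [9] addr=0x52 blk=10 s=0: L1-HIT | VC [14]
  [10] addr=0x71 blk=14 s=0: VC-HIT | VC [10]
  [11] addr=0x74 blk=14 s=0: L1-HIT | VC [10]
  [12] addr=0x77 blk=14 s=0: L1-HIT | VC [10]
  [13] addr=0x53 blk=10 s=0: VC-HIT | VC [14]

OUTCOME = L1-HIT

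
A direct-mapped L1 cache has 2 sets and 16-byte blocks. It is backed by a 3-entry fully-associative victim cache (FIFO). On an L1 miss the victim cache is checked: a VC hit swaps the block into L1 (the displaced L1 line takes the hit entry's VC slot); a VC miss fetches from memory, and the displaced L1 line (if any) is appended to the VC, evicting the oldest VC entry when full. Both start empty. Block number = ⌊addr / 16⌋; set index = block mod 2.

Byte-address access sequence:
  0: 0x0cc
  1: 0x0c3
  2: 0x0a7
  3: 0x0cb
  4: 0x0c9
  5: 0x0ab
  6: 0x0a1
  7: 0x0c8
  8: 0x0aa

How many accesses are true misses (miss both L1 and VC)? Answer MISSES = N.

#0 0xcc→b12/s0 MISS; vc=[]
#1 0xc3→b12/s0 L1-HIT; vc=[]
#2 0xa7→b10/s0 MISS; vc=[12]
#3 0xcb→b12/s0 VC-HIT; vc=[10]
#4 0xc9→b12/s0 L1-HIT; vc=[10]
#5 0xab→b10/s0 VC-HIT; vc=[12]
#6 0xa1→b10/s0 L1-HIT; vc=[12]
#7 0xc8→b12/s0 VC-HIT; vc=[10]
#8 0xaa→b10/s0 VC-HIT; vc=[12]

MISSES = 2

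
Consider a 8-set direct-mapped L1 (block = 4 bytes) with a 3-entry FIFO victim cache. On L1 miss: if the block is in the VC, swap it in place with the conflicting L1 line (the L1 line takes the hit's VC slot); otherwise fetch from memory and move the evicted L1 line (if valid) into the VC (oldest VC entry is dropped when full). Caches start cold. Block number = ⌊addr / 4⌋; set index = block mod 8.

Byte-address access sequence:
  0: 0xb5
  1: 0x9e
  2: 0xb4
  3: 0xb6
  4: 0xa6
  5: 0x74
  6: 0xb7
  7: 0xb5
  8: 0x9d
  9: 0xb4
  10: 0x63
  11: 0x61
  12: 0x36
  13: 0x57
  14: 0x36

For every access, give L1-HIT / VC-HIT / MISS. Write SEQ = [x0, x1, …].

SEQ = [MISS, MISS, L1-HIT, L1-HIT, MISS, MISS, VC-HIT, L1-HIT, L1-HIT, L1-HIT, MISS, L1-HIT, MISS, MISS, VC-HIT]

#0 0xb5→b45/s5 MISS; vc=[]
#1 0x9e→b39/s7 MISS; vc=[]
#2 0xb4→b45/s5 L1-HIT; vc=[]
#3 0xb6→b45/s5 L1-HIT; vc=[]
#4 0xa6→b41/s1 MISS; vc=[]
#5 0x74→b29/s5 MISS; vc=[45]
#6 0xb7→b45/s5 VC-HIT; vc=[29]
#7 0xb5→b45/s5 L1-HIT; vc=[29]
#8 0x9d→b39/s7 L1-HIT; vc=[29]
#9 0xb4→b45/s5 L1-HIT; vc=[29]
#10 0x63→b24/s0 MISS; vc=[29]
#11 0x61→b24/s0 L1-HIT; vc=[29]
#12 0x36→b13/s5 MISS; vc=[29,45]
#13 0x57→b21/s5 MISS; vc=[29,45,13]
#14 0x36→b13/s5 VC-HIT; vc=[29,45,21]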